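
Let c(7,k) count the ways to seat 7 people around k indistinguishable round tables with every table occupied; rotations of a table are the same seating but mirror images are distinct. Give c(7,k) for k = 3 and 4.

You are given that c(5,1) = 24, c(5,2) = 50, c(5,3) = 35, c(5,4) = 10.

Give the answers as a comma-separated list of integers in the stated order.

i=6: T(6,2)=24+5·50=274 | T(6,3)=50+5·35=225 | T(6,4)=35+5·10=85
i=7: T(7,3)=274+6·225=1624 | T(7,4)=225+6·85=735
Read c(7,3) = 1624, c(7,4) = 735.

1624, 735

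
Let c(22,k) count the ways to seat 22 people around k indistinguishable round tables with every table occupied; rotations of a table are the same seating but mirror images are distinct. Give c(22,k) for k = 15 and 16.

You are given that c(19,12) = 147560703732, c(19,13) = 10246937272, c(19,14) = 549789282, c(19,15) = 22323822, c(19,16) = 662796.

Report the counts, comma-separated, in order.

row 20: T[20][13]=19·10246937272+147560703732=342252511900  T[20][14]=19·549789282+10246937272=20692933630  T[20][15]=19·22323822+549789282=973941900  T[20][16]=19·662796+22323822=34916946
row 21: T[21][14]=20·20692933630+342252511900=756111184500  T[21][15]=20·973941900+20692933630=40171771630  T[21][16]=20·34916946+973941900=1672280820
row 22: T[22][15]=21·40171771630+756111184500=1599718388730  T[22][16]=21·1672280820+40171771630=75289668850
Read c(22,15) = 1599718388730, c(22,16) = 75289668850.

1599718388730, 75289668850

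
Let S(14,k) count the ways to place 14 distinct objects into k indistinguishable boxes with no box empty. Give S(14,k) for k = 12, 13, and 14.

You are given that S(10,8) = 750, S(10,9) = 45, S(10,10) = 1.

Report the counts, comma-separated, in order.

3367, 91, 1

r11: T_11,9=9×45+750=1155; T_11,10=10×1+45=55; T_11,11=11×0+1=1
r12: T_12,10=10×55+1155=1705; T_12,11=11×1+55=66; T_12,12=12×0+1=1
r13: T_13,11=11×66+1705=2431; T_13,12=12×1+66=78; T_13,13=13×0+1=1
r14: T_14,12=12×78+2431=3367; T_14,13=13×1+78=91; T_14,14=14×0+1=1
Read S(14,12) = 3367, S(14,13) = 91, S(14,14) = 1.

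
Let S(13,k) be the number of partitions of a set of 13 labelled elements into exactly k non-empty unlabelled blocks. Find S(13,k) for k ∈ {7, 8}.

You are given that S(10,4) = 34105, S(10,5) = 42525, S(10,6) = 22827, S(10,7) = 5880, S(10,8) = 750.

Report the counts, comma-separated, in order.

5715424, 1899612

@11  (11,5):42525·5+34105→246730, (11,6):22827·6+42525→179487, (11,7):5880·7+22827→63987, (11,8):750·8+5880→11880
@12  (12,6):179487·6+246730→1323652, (12,7):63987·7+179487→627396, (12,8):11880·8+63987→159027
@13  (13,7):627396·7+1323652→5715424, (13,8):159027·8+627396→1899612
Read S(13,7) = 5715424, S(13,8) = 1899612.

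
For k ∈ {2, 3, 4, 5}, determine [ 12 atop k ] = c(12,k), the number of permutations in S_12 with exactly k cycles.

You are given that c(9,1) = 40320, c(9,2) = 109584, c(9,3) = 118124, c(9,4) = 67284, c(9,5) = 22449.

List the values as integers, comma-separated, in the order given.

[10] T[10,1]:9*40320+0=362880 · T[10,2]:9*109584+40320=1026576 · T[10,3]:9*118124+109584=1172700 · T[10,4]:9*67284+118124=723680 · T[10,5]:9*22449+67284=269325
[11] T[11,1]:10*362880+0=3628800 · T[11,2]:10*1026576+362880=10628640 · T[11,3]:10*1172700+1026576=12753576 · T[11,4]:10*723680+1172700=8409500 · T[11,5]:10*269325+723680=3416930
[12] T[12,2]:11*10628640+3628800=120543840 · T[12,3]:11*12753576+10628640=150917976 · T[12,4]:11*8409500+12753576=105258076 · T[12,5]:11*3416930+8409500=45995730
Read c(12,2) = 120543840, c(12,3) = 150917976, c(12,4) = 105258076, c(12,5) = 45995730.

120543840, 150917976, 105258076, 45995730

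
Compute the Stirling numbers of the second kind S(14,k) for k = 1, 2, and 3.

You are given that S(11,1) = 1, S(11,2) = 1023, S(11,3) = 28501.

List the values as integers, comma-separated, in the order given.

r12: T_12,1=1×1+0=1; T_12,2=2×1023+1=2047; T_12,3=3×28501+1023=86526
r13: T_13,1=1×1+0=1; T_13,2=2×2047+1=4095; T_13,3=3×86526+2047=261625
r14: T_14,1=1×1+0=1; T_14,2=2×4095+1=8191; T_14,3=3×261625+4095=788970
Read S(14,1) = 1, S(14,2) = 8191, S(14,3) = 788970.

1, 8191, 788970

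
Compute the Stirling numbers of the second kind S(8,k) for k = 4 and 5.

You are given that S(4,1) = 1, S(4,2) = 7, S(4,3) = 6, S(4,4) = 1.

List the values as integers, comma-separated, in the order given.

1701, 1050

[5] T[5,1]:1*1+0=1 · T[5,2]:2*7+1=15 · T[5,3]:3*6+7=25 · T[5,4]:4*1+6=10 · T[5,5]:5*0+1=1
[6] T[6,2]:2*15+1=31 · T[6,3]:3*25+15=90 · T[6,4]:4*10+25=65 · T[6,5]:5*1+10=15
[7] T[7,3]:3*90+31=301 · T[7,4]:4*65+90=350 · T[7,5]:5*15+65=140
[8] T[8,4]:4*350+301=1701 · T[8,5]:5*140+350=1050
Read S(8,4) = 1701, S(8,5) = 1050.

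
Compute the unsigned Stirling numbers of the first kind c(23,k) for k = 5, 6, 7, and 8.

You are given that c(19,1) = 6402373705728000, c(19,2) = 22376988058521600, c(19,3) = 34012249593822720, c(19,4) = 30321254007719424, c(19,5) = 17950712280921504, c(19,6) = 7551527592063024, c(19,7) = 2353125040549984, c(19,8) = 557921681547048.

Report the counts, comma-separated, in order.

[20] T[20,2]:19*22376988058521600+6402373705728000=431565146817638400 · T[20,3]:19*34012249593822720+22376988058521600=668609730341153280 · T[20,4]:19*30321254007719424+34012249593822720=610116075740491776 · T[20,5]:19*17950712280921504+30321254007719424=371384787345228000 · T[20,6]:19*7551527592063024+17950712280921504=161429736530118960 · T[20,7]:19*2353125040549984+7551527592063024=52260903362512720 · T[20,8]:19*557921681547048+2353125040549984=12953636989943896
[21] T[21,3]:20*668609730341153280+431565146817638400=13803759753640704000 · T[21,4]:20*610116075740491776+668609730341153280=12870931245150988800 · T[21,5]:20*371384787345228000+610116075740491776=8037811822645051776 · T[21,6]:20*161429736530118960+371384787345228000=3599979517947607200 · T[21,7]:20*52260903362512720+161429736530118960=1206647803780373360 · T[21,8]:20*12953636989943896+52260903362512720=311333643161390640
[22] T[22,4]:21*12870931245150988800+13803759753640704000=284093315901811468800 · T[22,5]:21*8037811822645051776+12870931245150988800=181664979520697076096 · T[22,6]:21*3599979517947607200+8037811822645051776=83637381699544802976 · T[22,7]:21*1206647803780373360+3599979517947607200=28939583397335447760 · T[22,8]:21*311333643161390640+1206647803780373360=7744654310169576800
[23] T[23,5]:22*181664979520697076096+284093315901811468800=4280722865357147142912 · T[23,6]:22*83637381699544802976+181664979520697076096=2021687376910682741568 · T[23,7]:22*28939583397335447760+83637381699544802976=720308216440924653696 · T[23,8]:22*7744654310169576800+28939583397335447760=199321978221066137360
Read c(23,5) = 4280722865357147142912, c(23,6) = 2021687376910682741568, c(23,7) = 720308216440924653696, c(23,8) = 199321978221066137360.

4280722865357147142912, 2021687376910682741568, 720308216440924653696, 199321978221066137360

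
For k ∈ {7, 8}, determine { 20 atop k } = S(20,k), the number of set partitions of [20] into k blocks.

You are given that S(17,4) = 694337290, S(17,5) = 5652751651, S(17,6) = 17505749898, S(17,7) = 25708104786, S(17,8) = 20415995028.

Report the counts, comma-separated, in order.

11143554045652, 15170932662679

r18: T_18,5=5×5652751651+694337290=28958095545; T_18,6=6×17505749898+5652751651=110687251039; T_18,7=7×25708104786+17505749898=197462483400; T_18,8=8×20415995028+25708104786=189036065010
r19: T_19,6=6×110687251039+28958095545=693081601779; T_19,7=7×197462483400+110687251039=1492924634839; T_19,8=8×189036065010+197462483400=1709751003480
r20: T_20,7=7×1492924634839+693081601779=11143554045652; T_20,8=8×1709751003480+1492924634839=15170932662679
Read S(20,7) = 11143554045652, S(20,8) = 15170932662679.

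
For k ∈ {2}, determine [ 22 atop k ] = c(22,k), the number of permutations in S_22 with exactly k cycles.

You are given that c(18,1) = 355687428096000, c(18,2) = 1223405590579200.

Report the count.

row 19: T[19][1]=18·355687428096000+0=6402373705728000  T[19][2]=18·1223405590579200+355687428096000=22376988058521600
row 20: T[20][1]=19·6402373705728000+0=121645100408832000  T[20][2]=19·22376988058521600+6402373705728000=431565146817638400
row 21: T[21][1]=20·121645100408832000+0=2432902008176640000  T[21][2]=20·431565146817638400+121645100408832000=8752948036761600000
row 22: T[22][2]=21·8752948036761600000+2432902008176640000=186244810780170240000
Read c(22,2) = 186244810780170240000.

186244810780170240000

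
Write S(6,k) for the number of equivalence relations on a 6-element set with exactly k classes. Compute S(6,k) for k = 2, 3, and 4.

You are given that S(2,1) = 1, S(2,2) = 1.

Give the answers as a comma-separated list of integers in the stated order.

31, 90, 65

@3  (3,1):1·1+0→1, (3,2):1·2+1→3, (3,3):0·3+1→1
@4  (4,1):1·1+0→1, (4,2):3·2+1→7, (4,3):1·3+3→6, (4,4):0·4+1→1
@5  (5,1):1·1+0→1, (5,2):7·2+1→15, (5,3):6·3+7→25, (5,4):1·4+6→10
@6  (6,2):15·2+1→31, (6,3):25·3+15→90, (6,4):10·4+25→65
Read S(6,2) = 31, S(6,3) = 90, S(6,4) = 65.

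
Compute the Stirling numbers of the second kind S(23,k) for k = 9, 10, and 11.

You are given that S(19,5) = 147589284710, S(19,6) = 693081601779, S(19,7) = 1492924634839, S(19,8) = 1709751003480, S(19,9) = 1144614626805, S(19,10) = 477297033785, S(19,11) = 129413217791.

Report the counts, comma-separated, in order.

12320068811796900, 9593401297313460, 4864251308951100

i=20: T(20,6)=147589284710+6·693081601779=4306078895384 | T(20,7)=693081601779+7·1492924634839=11143554045652 | T(20,8)=1492924634839+8·1709751003480=15170932662679 | T(20,9)=1709751003480+9·1144614626805=12011282644725 | T(20,10)=1144614626805+10·477297033785=5917584964655 | T(20,11)=477297033785+11·129413217791=1900842429486
i=21: T(21,7)=4306078895384+7·11143554045652=82310957214948 | T(21,8)=11143554045652+8·15170932662679=132511015347084 | T(21,9)=15170932662679+9·12011282644725=123272476465204 | T(21,10)=12011282644725+10·5917584964655=71187132291275 | T(21,11)=5917584964655+11·1900842429486=26826851689001
i=22: T(22,8)=82310957214948+8·132511015347084=1142399079991620 | T(22,9)=132511015347084+9·123272476465204=1241963303533920 | T(22,10)=123272476465204+10·71187132291275=835143799377954 | T(22,11)=71187132291275+11·26826851689001=366282500870286
i=23: T(23,9)=1142399079991620+9·1241963303533920=12320068811796900 | T(23,10)=1241963303533920+10·835143799377954=9593401297313460 | T(23,11)=835143799377954+11·366282500870286=4864251308951100
Read S(23,9) = 12320068811796900, S(23,10) = 9593401297313460, S(23,11) = 4864251308951100.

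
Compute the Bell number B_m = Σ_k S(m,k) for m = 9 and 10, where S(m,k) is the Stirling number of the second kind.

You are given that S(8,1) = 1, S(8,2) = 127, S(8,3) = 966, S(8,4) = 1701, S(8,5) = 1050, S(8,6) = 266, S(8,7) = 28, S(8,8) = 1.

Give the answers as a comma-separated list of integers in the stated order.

@9  (9,1):1·1+0→1, (9,2):127·2+1→255, (9,3):966·3+127→3025, (9,4):1701·4+966→7770, (9,5):1050·5+1701→6951, (9,6):266·6+1050→2646, (9,7):28·7+266→462, (9,8):1·8+28→36, (9,9):0·9+1→1
@10  (10,1):1·1+0→1, (10,2):255·2+1→511, (10,3):3025·3+255→9330, (10,4):7770·4+3025→34105, (10,5):6951·5+7770→42525, (10,6):2646·6+6951→22827, (10,7):462·7+2646→5880, (10,8):36·8+462→750, (10,9):1·9+36→45, (10,10):0·10+1→1
B_9 = ΣS(9,k) = 1+255+3025+7770+6951+2646+462+36+1 = 21147
B_10 = ΣS(10,k) = 1+511+9330+34105+42525+22827+5880+750+45+1 = 115975

21147, 115975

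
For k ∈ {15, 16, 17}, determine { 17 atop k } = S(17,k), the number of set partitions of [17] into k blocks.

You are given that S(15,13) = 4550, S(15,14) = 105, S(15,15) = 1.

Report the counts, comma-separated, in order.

[16] T[16,14]:14*105+4550=6020 · T[16,15]:15*1+105=120 · T[16,16]:16*0+1=1
[17] T[17,15]:15*120+6020=7820 · T[17,16]:16*1+120=136 · T[17,17]:17*0+1=1
Read S(17,15) = 7820, S(17,16) = 136, S(17,17) = 1.

7820, 136, 1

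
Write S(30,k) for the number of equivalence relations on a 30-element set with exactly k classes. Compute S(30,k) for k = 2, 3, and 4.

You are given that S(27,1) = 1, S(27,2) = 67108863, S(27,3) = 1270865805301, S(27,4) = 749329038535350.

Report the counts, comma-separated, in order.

@28  (28,1):1·1+0→1, (28,2):67108863·2+1→134217727, (28,3):1270865805301·3+67108863→3812664524766, (28,4):749329038535350·4+1270865805301→2998587019946701
@29  (29,1):1·1+0→1, (29,2):134217727·2+1→268435455, (29,3):3812664524766·3+134217727→11438127792025, (29,4):2998587019946701·4+3812664524766→11998160744311570
@30  (30,2):268435455·2+1→536870911, (30,3):11438127792025·3+268435455→34314651811530, (30,4):11998160744311570·4+11438127792025→48004081105038305
Read S(30,2) = 536870911, S(30,3) = 34314651811530, S(30,4) = 48004081105038305.

536870911, 34314651811530, 48004081105038305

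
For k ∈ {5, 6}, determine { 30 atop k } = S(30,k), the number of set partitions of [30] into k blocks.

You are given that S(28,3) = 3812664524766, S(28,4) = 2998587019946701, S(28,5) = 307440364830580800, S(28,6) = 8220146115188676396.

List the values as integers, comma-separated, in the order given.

7713000216608565075, 299310102746948685757

row 29: T[29][4]=4·2998587019946701+3812664524766=11998160744311570  T[29][5]=5·307440364830580800+2998587019946701=1540200411172850701  T[29][6]=6·8220146115188676396+307440364830580800=49628317055962639176
row 30: T[30][5]=5·1540200411172850701+11998160744311570=7713000216608565075  T[30][6]=6·49628317055962639176+1540200411172850701=299310102746948685757
Read S(30,5) = 7713000216608565075, S(30,6) = 299310102746948685757.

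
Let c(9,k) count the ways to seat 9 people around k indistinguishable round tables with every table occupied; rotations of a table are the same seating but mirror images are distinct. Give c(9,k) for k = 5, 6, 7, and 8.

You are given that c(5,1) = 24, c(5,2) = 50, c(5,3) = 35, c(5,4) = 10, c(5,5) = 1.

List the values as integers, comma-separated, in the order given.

22449, 4536, 546, 36

[6] T[6,2]:5*50+24=274 · T[6,3]:5*35+50=225 · T[6,4]:5*10+35=85 · T[6,5]:5*1+10=15 · T[6,6]:5*0+1=1
[7] T[7,3]:6*225+274=1624 · T[7,4]:6*85+225=735 · T[7,5]:6*15+85=175 · T[7,6]:6*1+15=21 · T[7,7]:6*0+1=1
[8] T[8,4]:7*735+1624=6769 · T[8,5]:7*175+735=1960 · T[8,6]:7*21+175=322 · T[8,7]:7*1+21=28 · T[8,8]:7*0+1=1
[9] T[9,5]:8*1960+6769=22449 · T[9,6]:8*322+1960=4536 · T[9,7]:8*28+322=546 · T[9,8]:8*1+28=36
Read c(9,5) = 22449, c(9,6) = 4536, c(9,7) = 546, c(9,8) = 36.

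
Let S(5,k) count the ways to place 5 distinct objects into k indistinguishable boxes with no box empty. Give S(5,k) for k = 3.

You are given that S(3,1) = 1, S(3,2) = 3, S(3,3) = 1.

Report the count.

i=4: T(4,2)=1+2·3=7 | T(4,3)=3+3·1=6
i=5: T(5,3)=7+3·6=25
Read S(5,3) = 25.

25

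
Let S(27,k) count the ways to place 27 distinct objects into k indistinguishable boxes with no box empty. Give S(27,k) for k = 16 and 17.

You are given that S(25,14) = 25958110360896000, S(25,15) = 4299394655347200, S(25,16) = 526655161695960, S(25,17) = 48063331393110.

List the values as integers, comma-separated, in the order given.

294063066070824960, 35569317763922670

r26: T_26,15=15×4299394655347200+25958110360896000=90449030191104000; T_26,16=16×526655161695960+4299394655347200=12725877242482560; T_26,17=17×48063331393110+526655161695960=1343731795378830
r27: T_27,16=16×12725877242482560+90449030191104000=294063066070824960; T_27,17=17×1343731795378830+12725877242482560=35569317763922670
Read S(27,16) = 294063066070824960, S(27,17) = 35569317763922670.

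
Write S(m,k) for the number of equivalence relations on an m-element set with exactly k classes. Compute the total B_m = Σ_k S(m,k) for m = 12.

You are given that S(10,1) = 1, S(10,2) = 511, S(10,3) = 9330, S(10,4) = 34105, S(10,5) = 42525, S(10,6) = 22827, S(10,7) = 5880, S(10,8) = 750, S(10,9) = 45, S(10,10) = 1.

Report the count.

@11  (11,1):1·1+0→1, (11,2):511·2+1→1023, (11,3):9330·3+511→28501, (11,4):34105·4+9330→145750, (11,5):42525·5+34105→246730, (11,6):22827·6+42525→179487, (11,7):5880·7+22827→63987, (11,8):750·8+5880→11880, (11,9):45·9+750→1155, (11,10):1·10+45→55, (11,11):0·11+1→1
@12  (12,1):1·1+0→1, (12,2):1023·2+1→2047, (12,3):28501·3+1023→86526, (12,4):145750·4+28501→611501, (12,5):246730·5+145750→1379400, (12,6):179487·6+246730→1323652, (12,7):63987·7+179487→627396, (12,8):11880·8+63987→159027, (12,9):1155·9+11880→22275, (12,10):55·10+1155→1705, (12,11):1·11+55→66, (12,12):0·12+1→1
B_12 = ΣS(12,k) = 1+2047+86526+611501+1379400+1323652+627396+159027+22275+1705+66+1 = 4213597

4213597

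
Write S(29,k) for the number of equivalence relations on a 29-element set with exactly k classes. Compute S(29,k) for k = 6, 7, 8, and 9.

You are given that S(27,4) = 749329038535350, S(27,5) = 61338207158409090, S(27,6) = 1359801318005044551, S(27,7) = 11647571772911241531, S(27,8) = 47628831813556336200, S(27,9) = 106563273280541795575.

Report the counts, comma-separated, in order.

49628317055962639176, 588469772213874823272, 3224318613979279184316, 9452962848327254398506

[28] T[28,5]:5*61338207158409090+749329038535350=307440364830580800 · T[28,6]:6*1359801318005044551+61338207158409090=8220146115188676396 · T[28,7]:7*11647571772911241531+1359801318005044551=82892803728383735268 · T[28,8]:8*47628831813556336200+11647571772911241531=392678226281361931131 · T[28,9]:9*106563273280541795575+47628831813556336200=1006698291338432496375
[29] T[29,6]:6*8220146115188676396+307440364830580800=49628317055962639176 · T[29,7]:7*82892803728383735268+8220146115188676396=588469772213874823272 · T[29,8]:8*392678226281361931131+82892803728383735268=3224318613979279184316 · T[29,9]:9*1006698291338432496375+392678226281361931131=9452962848327254398506
Read S(29,6) = 49628317055962639176, S(29,7) = 588469772213874823272, S(29,8) = 3224318613979279184316, S(29,9) = 9452962848327254398506.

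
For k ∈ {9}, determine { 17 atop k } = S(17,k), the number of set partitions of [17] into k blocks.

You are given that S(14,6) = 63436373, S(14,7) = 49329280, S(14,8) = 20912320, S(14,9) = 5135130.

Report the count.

9528822303

i=15: T(15,7)=63436373+7·49329280=408741333 | T(15,8)=49329280+8·20912320=216627840 | T(15,9)=20912320+9·5135130=67128490
i=16: T(16,8)=408741333+8·216627840=2141764053 | T(16,9)=216627840+9·67128490=820784250
i=17: T(17,9)=2141764053+9·820784250=9528822303
Read S(17,9) = 9528822303.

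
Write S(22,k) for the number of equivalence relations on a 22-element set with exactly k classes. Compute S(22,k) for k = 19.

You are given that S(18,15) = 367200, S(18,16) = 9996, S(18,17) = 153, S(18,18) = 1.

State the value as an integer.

i=19: T(19,16)=367200+16·9996=527136 | T(19,17)=9996+17·153=12597 | T(19,18)=153+18·1=171 | T(19,19)=1+19·0=1
i=20: T(20,17)=527136+17·12597=741285 | T(20,18)=12597+18·171=15675 | T(20,19)=171+19·1=190
i=21: T(21,18)=741285+18·15675=1023435 | T(21,19)=15675+19·190=19285
i=22: T(22,19)=1023435+19·19285=1389850
Read S(22,19) = 1389850.

1389850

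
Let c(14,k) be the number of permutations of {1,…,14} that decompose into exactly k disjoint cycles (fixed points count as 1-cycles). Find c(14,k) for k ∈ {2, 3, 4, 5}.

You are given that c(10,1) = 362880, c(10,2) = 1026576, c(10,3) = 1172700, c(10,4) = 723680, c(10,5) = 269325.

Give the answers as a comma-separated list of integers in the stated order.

19802759040, 26596717056, 20313753096, 9957703756

i=11: T(11,1)=0+10·362880=3628800 | T(11,2)=362880+10·1026576=10628640 | T(11,3)=1026576+10·1172700=12753576 | T(11,4)=1172700+10·723680=8409500 | T(11,5)=723680+10·269325=3416930
i=12: T(12,1)=0+11·3628800=39916800 | T(12,2)=3628800+11·10628640=120543840 | T(12,3)=10628640+11·12753576=150917976 | T(12,4)=12753576+11·8409500=105258076 | T(12,5)=8409500+11·3416930=45995730
i=13: T(13,1)=0+12·39916800=479001600 | T(13,2)=39916800+12·120543840=1486442880 | T(13,3)=120543840+12·150917976=1931559552 | T(13,4)=150917976+12·105258076=1414014888 | T(13,5)=105258076+12·45995730=657206836
i=14: T(14,2)=479001600+13·1486442880=19802759040 | T(14,3)=1486442880+13·1931559552=26596717056 | T(14,4)=1931559552+13·1414014888=20313753096 | T(14,5)=1414014888+13·657206836=9957703756
Read c(14,2) = 19802759040, c(14,3) = 26596717056, c(14,4) = 20313753096, c(14,5) = 9957703756.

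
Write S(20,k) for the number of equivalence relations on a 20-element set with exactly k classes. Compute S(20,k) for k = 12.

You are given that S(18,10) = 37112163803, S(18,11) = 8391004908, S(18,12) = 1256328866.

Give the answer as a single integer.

411016633391

row 19: T[19][11]=11·8391004908+37112163803=129413217791  T[19][12]=12·1256328866+8391004908=23466951300
row 20: T[20][12]=12·23466951300+129413217791=411016633391
Read S(20,12) = 411016633391.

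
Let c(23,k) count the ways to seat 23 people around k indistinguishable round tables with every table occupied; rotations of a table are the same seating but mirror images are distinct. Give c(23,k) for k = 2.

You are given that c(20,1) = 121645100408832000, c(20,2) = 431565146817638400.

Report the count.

4148476779335454720000

[21] T[21,1]:20*121645100408832000+0=2432902008176640000 · T[21,2]:20*431565146817638400+121645100408832000=8752948036761600000
[22] T[22,1]:21*2432902008176640000+0=51090942171709440000 · T[22,2]:21*8752948036761600000+2432902008176640000=186244810780170240000
[23] T[23,2]:22*186244810780170240000+51090942171709440000=4148476779335454720000
Read c(23,2) = 4148476779335454720000.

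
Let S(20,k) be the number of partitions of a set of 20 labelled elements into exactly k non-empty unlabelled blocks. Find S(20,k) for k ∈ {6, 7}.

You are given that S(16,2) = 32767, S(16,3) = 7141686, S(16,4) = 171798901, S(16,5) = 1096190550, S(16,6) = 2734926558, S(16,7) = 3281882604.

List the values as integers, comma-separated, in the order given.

4306078895384, 11143554045652

r17: T_17,3=3×7141686+32767=21457825; T_17,4=4×171798901+7141686=694337290; T_17,5=5×1096190550+171798901=5652751651; T_17,6=6×2734926558+1096190550=17505749898; T_17,7=7×3281882604+2734926558=25708104786
r18: T_18,4=4×694337290+21457825=2798806985; T_18,5=5×5652751651+694337290=28958095545; T_18,6=6×17505749898+5652751651=110687251039; T_18,7=7×25708104786+17505749898=197462483400
r19: T_19,5=5×28958095545+2798806985=147589284710; T_19,6=6×110687251039+28958095545=693081601779; T_19,7=7×197462483400+110687251039=1492924634839
r20: T_20,6=6×693081601779+147589284710=4306078895384; T_20,7=7×1492924634839+693081601779=11143554045652
Read S(20,6) = 4306078895384, S(20,7) = 11143554045652.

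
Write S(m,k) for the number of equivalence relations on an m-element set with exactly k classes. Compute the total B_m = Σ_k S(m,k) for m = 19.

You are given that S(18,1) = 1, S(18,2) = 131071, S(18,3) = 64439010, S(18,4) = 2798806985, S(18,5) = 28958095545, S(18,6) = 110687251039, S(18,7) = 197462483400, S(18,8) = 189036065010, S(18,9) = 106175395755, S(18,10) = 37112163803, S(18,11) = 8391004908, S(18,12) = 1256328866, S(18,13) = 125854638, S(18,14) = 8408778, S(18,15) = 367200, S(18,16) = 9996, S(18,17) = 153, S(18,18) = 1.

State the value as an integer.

5832742205057

[19] T[19,1]:1*1+0=1 · T[19,2]:2*131071+1=262143 · T[19,3]:3*64439010+131071=193448101 · T[19,4]:4*2798806985+64439010=11259666950 · T[19,5]:5*28958095545+2798806985=147589284710 · T[19,6]:6*110687251039+28958095545=693081601779 · T[19,7]:7*197462483400+110687251039=1492924634839 · T[19,8]:8*189036065010+197462483400=1709751003480 · T[19,9]:9*106175395755+189036065010=1144614626805 · T[19,10]:10*37112163803+106175395755=477297033785 · T[19,11]:11*8391004908+37112163803=129413217791 · T[19,12]:12*1256328866+8391004908=23466951300 · T[19,13]:13*125854638+1256328866=2892439160 · T[19,14]:14*8408778+125854638=243577530 · T[19,15]:15*367200+8408778=13916778 · T[19,16]:16*9996+367200=527136 · T[19,17]:17*153+9996=12597 · T[19,18]:18*1+153=171 · T[19,19]:19*0+1=1
B_19 = ΣS(19,k) = 1+262143+193448101+11259666950+147589284710+693081601779+1492924634839+1709751003480+1144614626805+477297033785+129413217791+23466951300+2892439160+243577530+13916778+527136+12597+171+1 = 5832742205057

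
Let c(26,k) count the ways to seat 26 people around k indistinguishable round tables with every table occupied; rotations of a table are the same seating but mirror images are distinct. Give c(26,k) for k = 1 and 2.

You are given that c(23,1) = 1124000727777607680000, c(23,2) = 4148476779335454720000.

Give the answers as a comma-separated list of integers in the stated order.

15511210043330985984000000, 59190128811701203599360000

r24: T_24,1=23×1124000727777607680000+0=25852016738884976640000; T_24,2=23×4148476779335454720000+1124000727777607680000=96538966652493066240000
r25: T_25,1=24×25852016738884976640000+0=620448401733239439360000; T_25,2=24×96538966652493066240000+25852016738884976640000=2342787216398718566400000
r26: T_26,1=25×620448401733239439360000+0=15511210043330985984000000; T_26,2=25×2342787216398718566400000+620448401733239439360000=59190128811701203599360000
Read c(26,1) = 15511210043330985984000000, c(26,2) = 59190128811701203599360000.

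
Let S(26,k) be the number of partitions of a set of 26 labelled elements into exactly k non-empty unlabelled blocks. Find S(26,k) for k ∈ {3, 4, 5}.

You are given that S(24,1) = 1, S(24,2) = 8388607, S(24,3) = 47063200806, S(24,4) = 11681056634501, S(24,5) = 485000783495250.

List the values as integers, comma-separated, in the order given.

i=25: T(25,2)=1+2·8388607=16777215 | T(25,3)=8388607+3·47063200806=141197991025 | T(25,4)=47063200806+4·11681056634501=46771289738810 | T(25,5)=11681056634501+5·485000783495250=2436684974110751
i=26: T(26,3)=16777215+3·141197991025=423610750290 | T(26,4)=141197991025+4·46771289738810=187226356946265 | T(26,5)=46771289738810+5·2436684974110751=12230196160292565
Read S(26,3) = 423610750290, S(26,4) = 187226356946265, S(26,5) = 12230196160292565.

423610750290, 187226356946265, 12230196160292565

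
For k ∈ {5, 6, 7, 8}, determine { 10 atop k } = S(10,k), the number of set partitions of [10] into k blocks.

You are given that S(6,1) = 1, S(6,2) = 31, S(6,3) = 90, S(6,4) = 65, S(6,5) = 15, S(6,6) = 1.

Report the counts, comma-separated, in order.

42525, 22827, 5880, 750

row 7: T[7][2]=2·31+1=63  T[7][3]=3·90+31=301  T[7][4]=4·65+90=350  T[7][5]=5·15+65=140  T[7][6]=6·1+15=21  T[7][7]=7·0+1=1
row 8: T[8][3]=3·301+63=966  T[8][4]=4·350+301=1701  T[8][5]=5·140+350=1050  T[8][6]=6·21+140=266  T[8][7]=7·1+21=28  T[8][8]=8·0+1=1
row 9: T[9][4]=4·1701+966=7770  T[9][5]=5·1050+1701=6951  T[9][6]=6·266+1050=2646  T[9][7]=7·28+266=462  T[9][8]=8·1+28=36
row 10: T[10][5]=5·6951+7770=42525  T[10][6]=6·2646+6951=22827  T[10][7]=7·462+2646=5880  T[10][8]=8·36+462=750
Read S(10,5) = 42525, S(10,6) = 22827, S(10,7) = 5880, S(10,8) = 750.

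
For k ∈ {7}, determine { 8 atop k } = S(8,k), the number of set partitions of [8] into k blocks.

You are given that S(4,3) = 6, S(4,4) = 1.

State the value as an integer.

[5] T[5,4]:4*1+6=10 · T[5,5]:5*0+1=1
[6] T[6,5]:5*1+10=15 · T[6,6]:6*0+1=1
[7] T[7,6]:6*1+15=21 · T[7,7]:7*0+1=1
[8] T[8,7]:7*1+21=28
Read S(8,7) = 28.

28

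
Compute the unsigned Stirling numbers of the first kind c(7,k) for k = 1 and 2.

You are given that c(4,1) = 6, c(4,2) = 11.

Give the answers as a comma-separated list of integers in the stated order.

720, 1764

@5  (5,1):6·4+0→24, (5,2):11·4+6→50
@6  (6,1):24·5+0→120, (6,2):50·5+24→274
@7  (7,1):120·6+0→720, (7,2):274·6+120→1764
Read c(7,1) = 720, c(7,2) = 1764.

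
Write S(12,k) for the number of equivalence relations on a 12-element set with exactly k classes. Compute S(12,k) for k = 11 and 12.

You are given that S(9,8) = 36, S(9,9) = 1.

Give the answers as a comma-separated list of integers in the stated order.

[10] T[10,9]:9*1+36=45 · T[10,10]:10*0+1=1
[11] T[11,10]:10*1+45=55 · T[11,11]:11*0+1=1
[12] T[12,11]:11*1+55=66 · T[12,12]:12*0+1=1
Read S(12,11) = 66, S(12,12) = 1.

66, 1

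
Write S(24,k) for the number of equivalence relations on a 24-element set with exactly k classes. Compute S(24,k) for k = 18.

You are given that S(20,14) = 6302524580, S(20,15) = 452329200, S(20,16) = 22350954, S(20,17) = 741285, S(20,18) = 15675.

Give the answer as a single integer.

@21  (21,15):452329200·15+6302524580→13087462580, (21,16):22350954·16+452329200→809944464, (21,17):741285·17+22350954→34952799, (21,18):15675·18+741285→1023435
@22  (22,16):809944464·16+13087462580→26046574004, (22,17):34952799·17+809944464→1404142047, (22,18):1023435·18+34952799→53374629
@23  (23,17):1404142047·17+26046574004→49916988803, (23,18):53374629·18+1404142047→2364885369
@24  (24,18):2364885369·18+49916988803→92484925445
Read S(24,18) = 92484925445.

92484925445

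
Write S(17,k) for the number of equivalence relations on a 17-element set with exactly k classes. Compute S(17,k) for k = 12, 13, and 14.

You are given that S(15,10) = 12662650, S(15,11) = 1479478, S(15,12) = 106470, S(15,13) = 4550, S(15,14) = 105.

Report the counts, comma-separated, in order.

i=16: T(16,11)=12662650+11·1479478=28936908 | T(16,12)=1479478+12·106470=2757118 | T(16,13)=106470+13·4550=165620 | T(16,14)=4550+14·105=6020
i=17: T(17,12)=28936908+12·2757118=62022324 | T(17,13)=2757118+13·165620=4910178 | T(17,14)=165620+14·6020=249900
Read S(17,12) = 62022324, S(17,13) = 4910178, S(17,14) = 249900.

62022324, 4910178, 249900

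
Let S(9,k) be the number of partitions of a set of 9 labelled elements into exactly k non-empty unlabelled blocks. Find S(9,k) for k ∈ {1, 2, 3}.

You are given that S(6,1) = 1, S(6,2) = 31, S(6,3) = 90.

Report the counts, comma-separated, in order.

1, 255, 3025

row 7: T[7][1]=1·1+0=1  T[7][2]=2·31+1=63  T[7][3]=3·90+31=301
row 8: T[8][1]=1·1+0=1  T[8][2]=2·63+1=127  T[8][3]=3·301+63=966
row 9: T[9][1]=1·1+0=1  T[9][2]=2·127+1=255  T[9][3]=3·966+127=3025
Read S(9,1) = 1, S(9,2) = 255, S(9,3) = 3025.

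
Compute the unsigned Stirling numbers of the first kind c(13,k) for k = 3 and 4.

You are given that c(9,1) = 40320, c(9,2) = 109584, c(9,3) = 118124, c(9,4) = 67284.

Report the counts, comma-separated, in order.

@10  (10,1):40320·9+0→362880, (10,2):109584·9+40320→1026576, (10,3):118124·9+109584→1172700, (10,4):67284·9+118124→723680
@11  (11,1):362880·10+0→3628800, (11,2):1026576·10+362880→10628640, (11,3):1172700·10+1026576→12753576, (11,4):723680·10+1172700→8409500
@12  (12,2):10628640·11+3628800→120543840, (12,3):12753576·11+10628640→150917976, (12,4):8409500·11+12753576→105258076
@13  (13,3):150917976·12+120543840→1931559552, (13,4):105258076·12+150917976→1414014888
Read c(13,3) = 1931559552, c(13,4) = 1414014888.

1931559552, 1414014888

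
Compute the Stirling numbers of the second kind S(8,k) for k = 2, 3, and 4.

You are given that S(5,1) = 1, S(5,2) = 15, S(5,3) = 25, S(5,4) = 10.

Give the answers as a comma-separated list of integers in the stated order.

[6] T[6,1]:1*1+0=1 · T[6,2]:2*15+1=31 · T[6,3]:3*25+15=90 · T[6,4]:4*10+25=65
[7] T[7,1]:1*1+0=1 · T[7,2]:2*31+1=63 · T[7,3]:3*90+31=301 · T[7,4]:4*65+90=350
[8] T[8,2]:2*63+1=127 · T[8,3]:3*301+63=966 · T[8,4]:4*350+301=1701
Read S(8,2) = 127, S(8,3) = 966, S(8,4) = 1701.

127, 966, 1701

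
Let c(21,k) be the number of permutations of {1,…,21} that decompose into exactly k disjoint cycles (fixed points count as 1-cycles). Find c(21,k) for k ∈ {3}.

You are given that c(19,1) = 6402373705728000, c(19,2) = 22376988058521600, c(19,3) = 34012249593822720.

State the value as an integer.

13803759753640704000

[20] T[20,2]:19*22376988058521600+6402373705728000=431565146817638400 · T[20,3]:19*34012249593822720+22376988058521600=668609730341153280
[21] T[21,3]:20*668609730341153280+431565146817638400=13803759753640704000
Read c(21,3) = 13803759753640704000.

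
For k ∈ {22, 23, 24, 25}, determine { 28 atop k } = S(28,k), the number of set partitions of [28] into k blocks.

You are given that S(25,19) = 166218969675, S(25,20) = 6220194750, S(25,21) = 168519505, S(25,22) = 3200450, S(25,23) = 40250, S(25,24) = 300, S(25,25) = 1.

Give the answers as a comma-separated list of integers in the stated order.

825906183960, 22693687380, 460192005, 6654375

row 26: T[26][20]=20·6220194750+166218969675=290622864675  T[26][21]=21·168519505+6220194750=9759104355  T[26][22]=22·3200450+168519505=238929405  T[26][23]=23·40250+3200450=4126200  T[26][24]=24·300+40250=47450  T[26][25]=25·1+300=325
row 27: T[27][21]=21·9759104355+290622864675=495564056130  T[27][22]=22·238929405+9759104355=15015551265  T[27][23]=23·4126200+238929405=333832005  T[27][24]=24·47450+4126200=5265000  T[27][25]=25·325+47450=55575
row 28: T[28][22]=22·15015551265+495564056130=825906183960  T[28][23]=23·333832005+15015551265=22693687380  T[28][24]=24·5265000+333832005=460192005  T[28][25]=25·55575+5265000=6654375
Read S(28,22) = 825906183960, S(28,23) = 22693687380, S(28,24) = 460192005, S(28,25) = 6654375.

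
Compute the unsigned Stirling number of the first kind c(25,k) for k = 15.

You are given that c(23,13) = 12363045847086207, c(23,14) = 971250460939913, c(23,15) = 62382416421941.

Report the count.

92446911376173550

r24: T_24,14=23×971250460939913+12363045847086207=34701806448704206; T_24,15=23×62382416421941+971250460939913=2406046038644556
r25: T_25,15=24×2406046038644556+34701806448704206=92446911376173550
Read c(25,15) = 92446911376173550.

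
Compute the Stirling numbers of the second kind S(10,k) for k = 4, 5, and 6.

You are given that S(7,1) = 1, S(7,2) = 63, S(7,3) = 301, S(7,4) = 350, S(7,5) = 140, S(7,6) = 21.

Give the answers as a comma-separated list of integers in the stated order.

i=8: T(8,2)=1+2·63=127 | T(8,3)=63+3·301=966 | T(8,4)=301+4·350=1701 | T(8,5)=350+5·140=1050 | T(8,6)=140+6·21=266
i=9: T(9,3)=127+3·966=3025 | T(9,4)=966+4·1701=7770 | T(9,5)=1701+5·1050=6951 | T(9,6)=1050+6·266=2646
i=10: T(10,4)=3025+4·7770=34105 | T(10,5)=7770+5·6951=42525 | T(10,6)=6951+6·2646=22827
Read S(10,4) = 34105, S(10,5) = 42525, S(10,6) = 22827.

34105, 42525, 22827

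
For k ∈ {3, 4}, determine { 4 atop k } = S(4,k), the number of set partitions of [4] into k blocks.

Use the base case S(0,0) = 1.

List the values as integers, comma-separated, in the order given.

[1] T[1,1]:1*0+1=1
[2] T[2,1]:1*1+0=1 · T[2,2]:2*0+1=1
[3] T[3,2]:2*1+1=3 · T[3,3]:3*0+1=1
[4] T[4,3]:3*1+3=6 · T[4,4]:4*0+1=1
Read S(4,3) = 6, S(4,4) = 1.

6, 1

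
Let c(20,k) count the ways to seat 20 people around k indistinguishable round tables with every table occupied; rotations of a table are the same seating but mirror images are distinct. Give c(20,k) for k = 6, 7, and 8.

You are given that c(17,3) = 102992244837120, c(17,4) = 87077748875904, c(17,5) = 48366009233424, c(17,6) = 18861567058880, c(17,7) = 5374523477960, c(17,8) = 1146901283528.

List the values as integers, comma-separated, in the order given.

i=18: T(18,4)=102992244837120+17·87077748875904=1583313975727488 | T(18,5)=87077748875904+17·48366009233424=909299905844112 | T(18,6)=48366009233424+17·18861567058880=369012649234384 | T(18,7)=18861567058880+17·5374523477960=110228466184200 | T(18,8)=5374523477960+17·1146901283528=24871845297936
i=19: T(19,5)=1583313975727488+18·909299905844112=17950712280921504 | T(19,6)=909299905844112+18·369012649234384=7551527592063024 | T(19,7)=369012649234384+18·110228466184200=2353125040549984 | T(19,8)=110228466184200+18·24871845297936=557921681547048
i=20: T(20,6)=17950712280921504+19·7551527592063024=161429736530118960 | T(20,7)=7551527592063024+19·2353125040549984=52260903362512720 | T(20,8)=2353125040549984+19·557921681547048=12953636989943896
Read c(20,6) = 161429736530118960, c(20,7) = 52260903362512720, c(20,8) = 12953636989943896.

161429736530118960, 52260903362512720, 12953636989943896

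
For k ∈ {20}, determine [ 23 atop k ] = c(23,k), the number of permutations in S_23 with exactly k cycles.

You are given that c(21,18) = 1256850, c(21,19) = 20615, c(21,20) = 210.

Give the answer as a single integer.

2240315

row 22: T[22][19]=21·20615+1256850=1689765  T[22][20]=21·210+20615=25025
row 23: T[23][20]=22·25025+1689765=2240315
Read c(23,20) = 2240315.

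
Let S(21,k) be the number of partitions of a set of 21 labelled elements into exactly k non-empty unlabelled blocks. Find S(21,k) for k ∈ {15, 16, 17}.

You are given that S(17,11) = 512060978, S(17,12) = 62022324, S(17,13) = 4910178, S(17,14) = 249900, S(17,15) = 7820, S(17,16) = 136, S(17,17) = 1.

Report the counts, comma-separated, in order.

[18] T[18,12]:12*62022324+512060978=1256328866 · T[18,13]:13*4910178+62022324=125854638 · T[18,14]:14*249900+4910178=8408778 · T[18,15]:15*7820+249900=367200 · T[18,16]:16*136+7820=9996 · T[18,17]:17*1+136=153
[19] T[19,13]:13*125854638+1256328866=2892439160 · T[19,14]:14*8408778+125854638=243577530 · T[19,15]:15*367200+8408778=13916778 · T[19,16]:16*9996+367200=527136 · T[19,17]:17*153+9996=12597
[20] T[20,14]:14*243577530+2892439160=6302524580 · T[20,15]:15*13916778+243577530=452329200 · T[20,16]:16*527136+13916778=22350954 · T[20,17]:17*12597+527136=741285
[21] T[21,15]:15*452329200+6302524580=13087462580 · T[21,16]:16*22350954+452329200=809944464 · T[21,17]:17*741285+22350954=34952799
Read S(21,15) = 13087462580, S(21,16) = 809944464, S(21,17) = 34952799.

13087462580, 809944464, 34952799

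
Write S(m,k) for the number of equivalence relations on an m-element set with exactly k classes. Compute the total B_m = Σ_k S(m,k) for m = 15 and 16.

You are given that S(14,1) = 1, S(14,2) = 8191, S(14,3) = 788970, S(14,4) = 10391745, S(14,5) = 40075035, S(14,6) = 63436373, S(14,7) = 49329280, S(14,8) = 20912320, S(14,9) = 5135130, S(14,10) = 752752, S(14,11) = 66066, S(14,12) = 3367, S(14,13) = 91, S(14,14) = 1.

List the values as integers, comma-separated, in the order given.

@15  (15,1):1·1+0→1, (15,2):8191·2+1→16383, (15,3):788970·3+8191→2375101, (15,4):10391745·4+788970→42355950, (15,5):40075035·5+10391745→210766920, (15,6):63436373·6+40075035→420693273, (15,7):49329280·7+63436373→408741333, (15,8):20912320·8+49329280→216627840, (15,9):5135130·9+20912320→67128490, (15,10):752752·10+5135130→12662650, (15,11):66066·11+752752→1479478, (15,12):3367·12+66066→106470, (15,13):91·13+3367→4550, (15,14):1·14+91→105, (15,15):0·15+1→1
@16  (16,1):1·1+0→1, (16,2):16383·2+1→32767, (16,3):2375101·3+16383→7141686, (16,4):42355950·4+2375101→171798901, (16,5):210766920·5+42355950→1096190550, (16,6):420693273·6+210766920→2734926558, (16,7):408741333·7+420693273→3281882604, (16,8):216627840·8+408741333→2141764053, (16,9):67128490·9+216627840→820784250, (16,10):12662650·10+67128490→193754990, (16,11):1479478·11+12662650→28936908, (16,12):106470·12+1479478→2757118, (16,13):4550·13+106470→165620, (16,14):105·14+4550→6020, (16,15):1·15+105→120, (16,16):0·16+1→1
B_15 = ΣS(15,k) = 1+16383+2375101+42355950+210766920+420693273+408741333+216627840+67128490+12662650+1479478+106470+4550+105+1 = 1382958545
B_16 = ΣS(16,k) = 1+32767+7141686+171798901+1096190550+2734926558+3281882604+2141764053+820784250+193754990+28936908+2757118+165620+6020+120+1 = 10480142147

1382958545, 10480142147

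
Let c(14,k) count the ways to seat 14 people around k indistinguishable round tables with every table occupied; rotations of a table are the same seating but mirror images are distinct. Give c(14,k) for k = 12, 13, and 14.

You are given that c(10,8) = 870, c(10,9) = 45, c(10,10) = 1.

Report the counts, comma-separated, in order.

@11  (11,9):45·10+870→1320, (11,10):1·10+45→55, (11,11):0·10+1→1
@12  (12,10):55·11+1320→1925, (12,11):1·11+55→66, (12,12):0·11+1→1
@13  (13,11):66·12+1925→2717, (13,12):1·12+66→78, (13,13):0·12+1→1
@14  (14,12):78·13+2717→3731, (14,13):1·13+78→91, (14,14):0·13+1→1
Read c(14,12) = 3731, c(14,13) = 91, c(14,14) = 1.

3731, 91, 1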